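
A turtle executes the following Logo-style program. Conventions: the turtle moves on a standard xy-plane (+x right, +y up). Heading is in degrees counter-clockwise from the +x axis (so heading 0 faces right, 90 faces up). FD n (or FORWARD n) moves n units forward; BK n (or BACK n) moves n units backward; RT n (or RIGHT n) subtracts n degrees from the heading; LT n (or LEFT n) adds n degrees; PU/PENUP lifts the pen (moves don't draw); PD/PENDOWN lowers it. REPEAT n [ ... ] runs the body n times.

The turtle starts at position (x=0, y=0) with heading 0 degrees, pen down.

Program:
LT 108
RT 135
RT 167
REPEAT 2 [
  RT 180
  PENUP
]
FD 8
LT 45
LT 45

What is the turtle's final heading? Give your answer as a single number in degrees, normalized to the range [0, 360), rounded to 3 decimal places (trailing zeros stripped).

Answer: 256

Derivation:
Executing turtle program step by step:
Start: pos=(0,0), heading=0, pen down
LT 108: heading 0 -> 108
RT 135: heading 108 -> 333
RT 167: heading 333 -> 166
REPEAT 2 [
  -- iteration 1/2 --
  RT 180: heading 166 -> 346
  PU: pen up
  -- iteration 2/2 --
  RT 180: heading 346 -> 166
  PU: pen up
]
FD 8: (0,0) -> (-7.762,1.935) [heading=166, move]
LT 45: heading 166 -> 211
LT 45: heading 211 -> 256
Final: pos=(-7.762,1.935), heading=256, 0 segment(s) drawn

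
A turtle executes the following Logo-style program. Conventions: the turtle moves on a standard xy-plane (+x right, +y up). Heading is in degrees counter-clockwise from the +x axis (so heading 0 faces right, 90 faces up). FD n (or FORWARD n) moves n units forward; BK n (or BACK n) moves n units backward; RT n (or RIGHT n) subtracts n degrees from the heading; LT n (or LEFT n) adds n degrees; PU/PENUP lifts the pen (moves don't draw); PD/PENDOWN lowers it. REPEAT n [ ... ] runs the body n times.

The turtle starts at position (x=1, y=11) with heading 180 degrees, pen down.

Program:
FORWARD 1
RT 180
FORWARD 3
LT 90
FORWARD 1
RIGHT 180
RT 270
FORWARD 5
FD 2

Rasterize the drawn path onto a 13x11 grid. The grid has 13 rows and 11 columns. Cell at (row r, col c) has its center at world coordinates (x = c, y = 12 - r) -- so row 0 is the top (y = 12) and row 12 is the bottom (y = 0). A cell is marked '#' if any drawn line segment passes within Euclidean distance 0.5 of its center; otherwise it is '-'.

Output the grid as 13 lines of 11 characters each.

Answer: ---########
####-------
-----------
-----------
-----------
-----------
-----------
-----------
-----------
-----------
-----------
-----------
-----------

Derivation:
Segment 0: (1,11) -> (0,11)
Segment 1: (0,11) -> (3,11)
Segment 2: (3,11) -> (3,12)
Segment 3: (3,12) -> (8,12)
Segment 4: (8,12) -> (10,12)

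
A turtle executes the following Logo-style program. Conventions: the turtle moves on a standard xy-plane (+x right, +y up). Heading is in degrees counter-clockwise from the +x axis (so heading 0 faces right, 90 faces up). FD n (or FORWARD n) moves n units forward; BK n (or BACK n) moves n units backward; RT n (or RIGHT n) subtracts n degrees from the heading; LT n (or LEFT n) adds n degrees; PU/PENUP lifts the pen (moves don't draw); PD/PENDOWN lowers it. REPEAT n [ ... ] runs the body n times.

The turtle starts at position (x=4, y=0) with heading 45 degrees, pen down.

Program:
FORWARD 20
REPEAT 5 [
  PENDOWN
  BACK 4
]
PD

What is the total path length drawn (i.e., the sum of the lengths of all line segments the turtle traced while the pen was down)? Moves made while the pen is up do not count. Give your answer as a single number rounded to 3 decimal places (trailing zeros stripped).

Answer: 40

Derivation:
Executing turtle program step by step:
Start: pos=(4,0), heading=45, pen down
FD 20: (4,0) -> (18.142,14.142) [heading=45, draw]
REPEAT 5 [
  -- iteration 1/5 --
  PD: pen down
  BK 4: (18.142,14.142) -> (15.314,11.314) [heading=45, draw]
  -- iteration 2/5 --
  PD: pen down
  BK 4: (15.314,11.314) -> (12.485,8.485) [heading=45, draw]
  -- iteration 3/5 --
  PD: pen down
  BK 4: (12.485,8.485) -> (9.657,5.657) [heading=45, draw]
  -- iteration 4/5 --
  PD: pen down
  BK 4: (9.657,5.657) -> (6.828,2.828) [heading=45, draw]
  -- iteration 5/5 --
  PD: pen down
  BK 4: (6.828,2.828) -> (4,0) [heading=45, draw]
]
PD: pen down
Final: pos=(4,0), heading=45, 6 segment(s) drawn

Segment lengths:
  seg 1: (4,0) -> (18.142,14.142), length = 20
  seg 2: (18.142,14.142) -> (15.314,11.314), length = 4
  seg 3: (15.314,11.314) -> (12.485,8.485), length = 4
  seg 4: (12.485,8.485) -> (9.657,5.657), length = 4
  seg 5: (9.657,5.657) -> (6.828,2.828), length = 4
  seg 6: (6.828,2.828) -> (4,0), length = 4
Total = 40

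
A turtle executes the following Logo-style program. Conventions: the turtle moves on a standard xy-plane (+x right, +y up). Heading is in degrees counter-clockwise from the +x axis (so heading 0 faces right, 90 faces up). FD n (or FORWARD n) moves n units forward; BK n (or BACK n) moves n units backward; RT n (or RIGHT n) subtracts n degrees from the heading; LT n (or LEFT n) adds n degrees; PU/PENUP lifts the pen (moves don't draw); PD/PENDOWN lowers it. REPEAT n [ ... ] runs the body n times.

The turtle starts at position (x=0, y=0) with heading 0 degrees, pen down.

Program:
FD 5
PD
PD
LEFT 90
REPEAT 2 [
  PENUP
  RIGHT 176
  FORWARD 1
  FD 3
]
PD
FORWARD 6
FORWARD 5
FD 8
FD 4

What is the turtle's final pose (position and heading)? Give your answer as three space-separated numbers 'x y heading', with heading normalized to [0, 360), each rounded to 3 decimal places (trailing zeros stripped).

Executing turtle program step by step:
Start: pos=(0,0), heading=0, pen down
FD 5: (0,0) -> (5,0) [heading=0, draw]
PD: pen down
PD: pen down
LT 90: heading 0 -> 90
REPEAT 2 [
  -- iteration 1/2 --
  PU: pen up
  RT 176: heading 90 -> 274
  FD 1: (5,0) -> (5.07,-0.998) [heading=274, move]
  FD 3: (5.07,-0.998) -> (5.279,-3.99) [heading=274, move]
  -- iteration 2/2 --
  PU: pen up
  RT 176: heading 274 -> 98
  FD 1: (5.279,-3.99) -> (5.14,-3) [heading=98, move]
  FD 3: (5.14,-3) -> (4.722,-0.029) [heading=98, move]
]
PD: pen down
FD 6: (4.722,-0.029) -> (3.887,5.912) [heading=98, draw]
FD 5: (3.887,5.912) -> (3.191,10.864) [heading=98, draw]
FD 8: (3.191,10.864) -> (2.078,18.786) [heading=98, draw]
FD 4: (2.078,18.786) -> (1.521,22.747) [heading=98, draw]
Final: pos=(1.521,22.747), heading=98, 5 segment(s) drawn

Answer: 1.521 22.747 98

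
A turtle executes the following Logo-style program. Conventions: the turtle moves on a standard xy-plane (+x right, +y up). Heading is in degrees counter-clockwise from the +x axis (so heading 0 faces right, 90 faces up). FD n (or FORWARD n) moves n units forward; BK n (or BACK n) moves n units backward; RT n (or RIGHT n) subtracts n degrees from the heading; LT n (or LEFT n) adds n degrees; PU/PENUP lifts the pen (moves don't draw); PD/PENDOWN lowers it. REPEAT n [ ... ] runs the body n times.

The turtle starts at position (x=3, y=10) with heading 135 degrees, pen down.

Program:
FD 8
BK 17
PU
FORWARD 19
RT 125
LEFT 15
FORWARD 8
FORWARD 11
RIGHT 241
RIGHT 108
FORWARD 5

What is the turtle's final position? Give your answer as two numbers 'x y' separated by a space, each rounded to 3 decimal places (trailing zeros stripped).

Executing turtle program step by step:
Start: pos=(3,10), heading=135, pen down
FD 8: (3,10) -> (-2.657,15.657) [heading=135, draw]
BK 17: (-2.657,15.657) -> (9.364,3.636) [heading=135, draw]
PU: pen up
FD 19: (9.364,3.636) -> (-4.071,17.071) [heading=135, move]
RT 125: heading 135 -> 10
LT 15: heading 10 -> 25
FD 8: (-4.071,17.071) -> (3.179,20.452) [heading=25, move]
FD 11: (3.179,20.452) -> (13.149,25.101) [heading=25, move]
RT 241: heading 25 -> 144
RT 108: heading 144 -> 36
FD 5: (13.149,25.101) -> (17.194,28.04) [heading=36, move]
Final: pos=(17.194,28.04), heading=36, 2 segment(s) drawn

Answer: 17.194 28.04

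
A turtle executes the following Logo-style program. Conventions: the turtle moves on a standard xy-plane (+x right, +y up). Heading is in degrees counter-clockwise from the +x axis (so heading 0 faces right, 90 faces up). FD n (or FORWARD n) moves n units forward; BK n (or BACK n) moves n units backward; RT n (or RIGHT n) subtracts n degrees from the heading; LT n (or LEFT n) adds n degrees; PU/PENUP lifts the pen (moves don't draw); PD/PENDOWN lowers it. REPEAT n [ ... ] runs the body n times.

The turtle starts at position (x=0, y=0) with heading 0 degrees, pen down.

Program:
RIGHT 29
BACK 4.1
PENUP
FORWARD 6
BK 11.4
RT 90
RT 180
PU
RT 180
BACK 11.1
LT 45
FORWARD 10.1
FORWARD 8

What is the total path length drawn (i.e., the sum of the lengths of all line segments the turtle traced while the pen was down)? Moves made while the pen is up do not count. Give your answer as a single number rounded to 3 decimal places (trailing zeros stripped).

Executing turtle program step by step:
Start: pos=(0,0), heading=0, pen down
RT 29: heading 0 -> 331
BK 4.1: (0,0) -> (-3.586,1.988) [heading=331, draw]
PU: pen up
FD 6: (-3.586,1.988) -> (1.662,-0.921) [heading=331, move]
BK 11.4: (1.662,-0.921) -> (-8.309,4.606) [heading=331, move]
RT 90: heading 331 -> 241
RT 180: heading 241 -> 61
PU: pen up
RT 180: heading 61 -> 241
BK 11.1: (-8.309,4.606) -> (-2.928,14.314) [heading=241, move]
LT 45: heading 241 -> 286
FD 10.1: (-2.928,14.314) -> (-0.144,4.605) [heading=286, move]
FD 8: (-0.144,4.605) -> (2.062,-3.085) [heading=286, move]
Final: pos=(2.062,-3.085), heading=286, 1 segment(s) drawn

Segment lengths:
  seg 1: (0,0) -> (-3.586,1.988), length = 4.1
Total = 4.1

Answer: 4.1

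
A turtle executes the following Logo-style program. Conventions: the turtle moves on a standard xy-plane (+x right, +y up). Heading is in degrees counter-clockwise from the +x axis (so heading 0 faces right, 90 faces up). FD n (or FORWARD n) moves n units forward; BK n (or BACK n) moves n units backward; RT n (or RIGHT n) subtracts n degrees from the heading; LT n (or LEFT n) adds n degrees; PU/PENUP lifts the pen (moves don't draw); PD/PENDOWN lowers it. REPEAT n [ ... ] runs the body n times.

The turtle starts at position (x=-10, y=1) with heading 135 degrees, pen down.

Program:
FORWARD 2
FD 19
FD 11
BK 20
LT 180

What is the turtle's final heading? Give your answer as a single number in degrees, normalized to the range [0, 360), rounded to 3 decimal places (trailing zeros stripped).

Executing turtle program step by step:
Start: pos=(-10,1), heading=135, pen down
FD 2: (-10,1) -> (-11.414,2.414) [heading=135, draw]
FD 19: (-11.414,2.414) -> (-24.849,15.849) [heading=135, draw]
FD 11: (-24.849,15.849) -> (-32.627,23.627) [heading=135, draw]
BK 20: (-32.627,23.627) -> (-18.485,9.485) [heading=135, draw]
LT 180: heading 135 -> 315
Final: pos=(-18.485,9.485), heading=315, 4 segment(s) drawn

Answer: 315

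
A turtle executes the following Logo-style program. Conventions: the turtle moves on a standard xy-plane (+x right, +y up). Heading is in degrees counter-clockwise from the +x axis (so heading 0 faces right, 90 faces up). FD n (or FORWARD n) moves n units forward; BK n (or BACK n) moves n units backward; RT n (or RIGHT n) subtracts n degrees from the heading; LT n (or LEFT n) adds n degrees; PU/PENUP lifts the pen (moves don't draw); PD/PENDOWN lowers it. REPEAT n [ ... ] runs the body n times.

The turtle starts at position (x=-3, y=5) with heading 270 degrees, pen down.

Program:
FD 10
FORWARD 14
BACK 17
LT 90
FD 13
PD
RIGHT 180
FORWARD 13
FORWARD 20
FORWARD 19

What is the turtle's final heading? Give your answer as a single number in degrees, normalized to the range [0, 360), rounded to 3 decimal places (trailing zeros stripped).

Answer: 180

Derivation:
Executing turtle program step by step:
Start: pos=(-3,5), heading=270, pen down
FD 10: (-3,5) -> (-3,-5) [heading=270, draw]
FD 14: (-3,-5) -> (-3,-19) [heading=270, draw]
BK 17: (-3,-19) -> (-3,-2) [heading=270, draw]
LT 90: heading 270 -> 0
FD 13: (-3,-2) -> (10,-2) [heading=0, draw]
PD: pen down
RT 180: heading 0 -> 180
FD 13: (10,-2) -> (-3,-2) [heading=180, draw]
FD 20: (-3,-2) -> (-23,-2) [heading=180, draw]
FD 19: (-23,-2) -> (-42,-2) [heading=180, draw]
Final: pos=(-42,-2), heading=180, 7 segment(s) drawn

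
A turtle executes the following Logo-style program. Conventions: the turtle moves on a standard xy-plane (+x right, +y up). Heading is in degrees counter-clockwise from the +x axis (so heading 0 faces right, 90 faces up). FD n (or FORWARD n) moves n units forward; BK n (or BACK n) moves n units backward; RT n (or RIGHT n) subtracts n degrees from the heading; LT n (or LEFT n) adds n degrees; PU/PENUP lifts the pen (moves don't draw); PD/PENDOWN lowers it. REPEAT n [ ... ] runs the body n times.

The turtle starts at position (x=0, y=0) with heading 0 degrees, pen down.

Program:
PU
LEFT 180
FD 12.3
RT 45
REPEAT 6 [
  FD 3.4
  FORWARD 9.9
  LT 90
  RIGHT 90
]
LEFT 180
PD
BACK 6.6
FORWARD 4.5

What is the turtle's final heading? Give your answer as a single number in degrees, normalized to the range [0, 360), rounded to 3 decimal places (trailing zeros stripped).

Executing turtle program step by step:
Start: pos=(0,0), heading=0, pen down
PU: pen up
LT 180: heading 0 -> 180
FD 12.3: (0,0) -> (-12.3,0) [heading=180, move]
RT 45: heading 180 -> 135
REPEAT 6 [
  -- iteration 1/6 --
  FD 3.4: (-12.3,0) -> (-14.704,2.404) [heading=135, move]
  FD 9.9: (-14.704,2.404) -> (-21.705,9.405) [heading=135, move]
  LT 90: heading 135 -> 225
  RT 90: heading 225 -> 135
  -- iteration 2/6 --
  FD 3.4: (-21.705,9.405) -> (-24.109,11.809) [heading=135, move]
  FD 9.9: (-24.109,11.809) -> (-31.109,18.809) [heading=135, move]
  LT 90: heading 135 -> 225
  RT 90: heading 225 -> 135
  -- iteration 3/6 --
  FD 3.4: (-31.109,18.809) -> (-33.513,21.213) [heading=135, move]
  FD 9.9: (-33.513,21.213) -> (-40.514,28.214) [heading=135, move]
  LT 90: heading 135 -> 225
  RT 90: heading 225 -> 135
  -- iteration 4/6 --
  FD 3.4: (-40.514,28.214) -> (-42.918,30.618) [heading=135, move]
  FD 9.9: (-42.918,30.618) -> (-49.918,37.618) [heading=135, move]
  LT 90: heading 135 -> 225
  RT 90: heading 225 -> 135
  -- iteration 5/6 --
  FD 3.4: (-49.918,37.618) -> (-52.322,40.022) [heading=135, move]
  FD 9.9: (-52.322,40.022) -> (-59.323,47.023) [heading=135, move]
  LT 90: heading 135 -> 225
  RT 90: heading 225 -> 135
  -- iteration 6/6 --
  FD 3.4: (-59.323,47.023) -> (-61.727,49.427) [heading=135, move]
  FD 9.9: (-61.727,49.427) -> (-68.727,56.427) [heading=135, move]
  LT 90: heading 135 -> 225
  RT 90: heading 225 -> 135
]
LT 180: heading 135 -> 315
PD: pen down
BK 6.6: (-68.727,56.427) -> (-73.394,61.094) [heading=315, draw]
FD 4.5: (-73.394,61.094) -> (-70.212,57.912) [heading=315, draw]
Final: pos=(-70.212,57.912), heading=315, 2 segment(s) drawn

Answer: 315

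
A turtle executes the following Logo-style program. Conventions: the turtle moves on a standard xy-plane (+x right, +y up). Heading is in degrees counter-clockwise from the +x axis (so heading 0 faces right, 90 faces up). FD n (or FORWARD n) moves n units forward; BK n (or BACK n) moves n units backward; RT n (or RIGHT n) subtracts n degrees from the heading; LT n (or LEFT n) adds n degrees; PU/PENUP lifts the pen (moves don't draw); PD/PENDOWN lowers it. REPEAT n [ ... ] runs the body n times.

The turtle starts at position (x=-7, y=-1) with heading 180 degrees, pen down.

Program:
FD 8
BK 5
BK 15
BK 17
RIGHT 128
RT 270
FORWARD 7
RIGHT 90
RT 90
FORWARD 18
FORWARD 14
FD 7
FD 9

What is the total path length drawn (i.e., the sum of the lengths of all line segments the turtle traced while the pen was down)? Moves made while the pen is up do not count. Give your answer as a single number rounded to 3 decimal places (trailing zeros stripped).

Executing turtle program step by step:
Start: pos=(-7,-1), heading=180, pen down
FD 8: (-7,-1) -> (-15,-1) [heading=180, draw]
BK 5: (-15,-1) -> (-10,-1) [heading=180, draw]
BK 15: (-10,-1) -> (5,-1) [heading=180, draw]
BK 17: (5,-1) -> (22,-1) [heading=180, draw]
RT 128: heading 180 -> 52
RT 270: heading 52 -> 142
FD 7: (22,-1) -> (16.484,3.31) [heading=142, draw]
RT 90: heading 142 -> 52
RT 90: heading 52 -> 322
FD 18: (16.484,3.31) -> (30.668,-7.772) [heading=322, draw]
FD 14: (30.668,-7.772) -> (41.7,-16.392) [heading=322, draw]
FD 7: (41.7,-16.392) -> (47.216,-20.701) [heading=322, draw]
FD 9: (47.216,-20.701) -> (54.308,-26.242) [heading=322, draw]
Final: pos=(54.308,-26.242), heading=322, 9 segment(s) drawn

Segment lengths:
  seg 1: (-7,-1) -> (-15,-1), length = 8
  seg 2: (-15,-1) -> (-10,-1), length = 5
  seg 3: (-10,-1) -> (5,-1), length = 15
  seg 4: (5,-1) -> (22,-1), length = 17
  seg 5: (22,-1) -> (16.484,3.31), length = 7
  seg 6: (16.484,3.31) -> (30.668,-7.772), length = 18
  seg 7: (30.668,-7.772) -> (41.7,-16.392), length = 14
  seg 8: (41.7,-16.392) -> (47.216,-20.701), length = 7
  seg 9: (47.216,-20.701) -> (54.308,-26.242), length = 9
Total = 100

Answer: 100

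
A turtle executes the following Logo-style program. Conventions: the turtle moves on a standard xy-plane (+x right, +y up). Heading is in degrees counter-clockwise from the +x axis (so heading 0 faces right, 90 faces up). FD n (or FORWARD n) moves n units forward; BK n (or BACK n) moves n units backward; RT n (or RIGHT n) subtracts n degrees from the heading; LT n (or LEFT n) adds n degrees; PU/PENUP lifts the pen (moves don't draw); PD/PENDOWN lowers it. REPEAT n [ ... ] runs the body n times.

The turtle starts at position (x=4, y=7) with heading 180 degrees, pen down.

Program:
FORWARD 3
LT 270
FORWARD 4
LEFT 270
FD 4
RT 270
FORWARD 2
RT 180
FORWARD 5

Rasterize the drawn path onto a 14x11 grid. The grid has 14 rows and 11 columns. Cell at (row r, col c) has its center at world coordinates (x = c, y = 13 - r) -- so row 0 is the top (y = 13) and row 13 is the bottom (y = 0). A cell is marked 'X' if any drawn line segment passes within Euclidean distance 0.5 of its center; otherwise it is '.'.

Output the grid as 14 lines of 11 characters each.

Segment 0: (4,7) -> (1,7)
Segment 1: (1,7) -> (1,11)
Segment 2: (1,11) -> (5,11)
Segment 3: (5,11) -> (5,13)
Segment 4: (5,13) -> (5,8)

Answer: .....X.....
.....X.....
.XXXXX.....
.X...X.....
.X...X.....
.X...X.....
.XXXX......
...........
...........
...........
...........
...........
...........
...........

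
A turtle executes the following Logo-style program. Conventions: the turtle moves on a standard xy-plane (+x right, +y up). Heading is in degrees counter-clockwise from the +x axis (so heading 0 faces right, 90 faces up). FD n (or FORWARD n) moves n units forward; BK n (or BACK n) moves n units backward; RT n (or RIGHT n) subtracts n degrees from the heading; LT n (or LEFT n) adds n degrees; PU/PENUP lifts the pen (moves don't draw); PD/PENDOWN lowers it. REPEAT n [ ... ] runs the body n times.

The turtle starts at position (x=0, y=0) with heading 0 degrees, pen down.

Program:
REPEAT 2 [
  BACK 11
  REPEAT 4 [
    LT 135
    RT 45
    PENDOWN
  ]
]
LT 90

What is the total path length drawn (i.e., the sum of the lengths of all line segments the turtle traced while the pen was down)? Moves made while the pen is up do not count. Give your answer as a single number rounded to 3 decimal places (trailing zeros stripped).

Answer: 22

Derivation:
Executing turtle program step by step:
Start: pos=(0,0), heading=0, pen down
REPEAT 2 [
  -- iteration 1/2 --
  BK 11: (0,0) -> (-11,0) [heading=0, draw]
  REPEAT 4 [
    -- iteration 1/4 --
    LT 135: heading 0 -> 135
    RT 45: heading 135 -> 90
    PD: pen down
    -- iteration 2/4 --
    LT 135: heading 90 -> 225
    RT 45: heading 225 -> 180
    PD: pen down
    -- iteration 3/4 --
    LT 135: heading 180 -> 315
    RT 45: heading 315 -> 270
    PD: pen down
    -- iteration 4/4 --
    LT 135: heading 270 -> 45
    RT 45: heading 45 -> 0
    PD: pen down
  ]
  -- iteration 2/2 --
  BK 11: (-11,0) -> (-22,0) [heading=0, draw]
  REPEAT 4 [
    -- iteration 1/4 --
    LT 135: heading 0 -> 135
    RT 45: heading 135 -> 90
    PD: pen down
    -- iteration 2/4 --
    LT 135: heading 90 -> 225
    RT 45: heading 225 -> 180
    PD: pen down
    -- iteration 3/4 --
    LT 135: heading 180 -> 315
    RT 45: heading 315 -> 270
    PD: pen down
    -- iteration 4/4 --
    LT 135: heading 270 -> 45
    RT 45: heading 45 -> 0
    PD: pen down
  ]
]
LT 90: heading 0 -> 90
Final: pos=(-22,0), heading=90, 2 segment(s) drawn

Segment lengths:
  seg 1: (0,0) -> (-11,0), length = 11
  seg 2: (-11,0) -> (-22,0), length = 11
Total = 22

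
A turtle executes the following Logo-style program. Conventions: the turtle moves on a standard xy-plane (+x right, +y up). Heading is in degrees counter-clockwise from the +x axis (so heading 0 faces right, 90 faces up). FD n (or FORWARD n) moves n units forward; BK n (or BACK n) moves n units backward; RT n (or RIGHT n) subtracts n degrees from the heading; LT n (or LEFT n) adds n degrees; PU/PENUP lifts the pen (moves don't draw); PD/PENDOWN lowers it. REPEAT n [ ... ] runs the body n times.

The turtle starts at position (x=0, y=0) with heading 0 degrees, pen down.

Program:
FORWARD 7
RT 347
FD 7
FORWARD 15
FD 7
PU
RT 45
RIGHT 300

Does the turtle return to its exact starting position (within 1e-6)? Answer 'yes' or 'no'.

Executing turtle program step by step:
Start: pos=(0,0), heading=0, pen down
FD 7: (0,0) -> (7,0) [heading=0, draw]
RT 347: heading 0 -> 13
FD 7: (7,0) -> (13.821,1.575) [heading=13, draw]
FD 15: (13.821,1.575) -> (28.436,4.949) [heading=13, draw]
FD 7: (28.436,4.949) -> (35.257,6.524) [heading=13, draw]
PU: pen up
RT 45: heading 13 -> 328
RT 300: heading 328 -> 28
Final: pos=(35.257,6.524), heading=28, 4 segment(s) drawn

Start position: (0, 0)
Final position: (35.257, 6.524)
Distance = 35.855; >= 1e-6 -> NOT closed

Answer: no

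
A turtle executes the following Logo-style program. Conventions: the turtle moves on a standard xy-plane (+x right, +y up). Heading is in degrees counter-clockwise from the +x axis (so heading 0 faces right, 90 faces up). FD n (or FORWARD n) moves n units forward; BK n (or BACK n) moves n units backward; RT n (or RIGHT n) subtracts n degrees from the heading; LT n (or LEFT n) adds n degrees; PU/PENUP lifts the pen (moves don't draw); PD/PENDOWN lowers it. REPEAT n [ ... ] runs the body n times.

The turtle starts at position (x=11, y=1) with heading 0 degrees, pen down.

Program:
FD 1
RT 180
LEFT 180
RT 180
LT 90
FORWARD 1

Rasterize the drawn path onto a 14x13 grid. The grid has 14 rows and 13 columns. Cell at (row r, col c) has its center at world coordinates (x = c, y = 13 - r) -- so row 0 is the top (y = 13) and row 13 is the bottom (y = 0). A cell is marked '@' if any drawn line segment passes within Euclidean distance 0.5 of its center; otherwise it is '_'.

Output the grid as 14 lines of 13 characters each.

Answer: _____________
_____________
_____________
_____________
_____________
_____________
_____________
_____________
_____________
_____________
_____________
_____________
___________@@
____________@

Derivation:
Segment 0: (11,1) -> (12,1)
Segment 1: (12,1) -> (12,0)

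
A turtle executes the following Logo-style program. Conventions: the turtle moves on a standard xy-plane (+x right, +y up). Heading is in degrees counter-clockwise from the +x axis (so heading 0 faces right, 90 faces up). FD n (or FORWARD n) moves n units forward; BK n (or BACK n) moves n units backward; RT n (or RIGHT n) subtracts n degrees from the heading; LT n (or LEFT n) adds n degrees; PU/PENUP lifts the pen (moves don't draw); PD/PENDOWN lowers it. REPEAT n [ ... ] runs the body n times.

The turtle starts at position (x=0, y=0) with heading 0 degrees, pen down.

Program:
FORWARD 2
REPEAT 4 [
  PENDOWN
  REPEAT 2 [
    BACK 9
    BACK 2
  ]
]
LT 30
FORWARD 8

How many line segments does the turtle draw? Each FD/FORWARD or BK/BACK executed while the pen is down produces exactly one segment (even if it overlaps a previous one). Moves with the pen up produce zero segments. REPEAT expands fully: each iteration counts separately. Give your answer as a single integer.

Executing turtle program step by step:
Start: pos=(0,0), heading=0, pen down
FD 2: (0,0) -> (2,0) [heading=0, draw]
REPEAT 4 [
  -- iteration 1/4 --
  PD: pen down
  REPEAT 2 [
    -- iteration 1/2 --
    BK 9: (2,0) -> (-7,0) [heading=0, draw]
    BK 2: (-7,0) -> (-9,0) [heading=0, draw]
    -- iteration 2/2 --
    BK 9: (-9,0) -> (-18,0) [heading=0, draw]
    BK 2: (-18,0) -> (-20,0) [heading=0, draw]
  ]
  -- iteration 2/4 --
  PD: pen down
  REPEAT 2 [
    -- iteration 1/2 --
    BK 9: (-20,0) -> (-29,0) [heading=0, draw]
    BK 2: (-29,0) -> (-31,0) [heading=0, draw]
    -- iteration 2/2 --
    BK 9: (-31,0) -> (-40,0) [heading=0, draw]
    BK 2: (-40,0) -> (-42,0) [heading=0, draw]
  ]
  -- iteration 3/4 --
  PD: pen down
  REPEAT 2 [
    -- iteration 1/2 --
    BK 9: (-42,0) -> (-51,0) [heading=0, draw]
    BK 2: (-51,0) -> (-53,0) [heading=0, draw]
    -- iteration 2/2 --
    BK 9: (-53,0) -> (-62,0) [heading=0, draw]
    BK 2: (-62,0) -> (-64,0) [heading=0, draw]
  ]
  -- iteration 4/4 --
  PD: pen down
  REPEAT 2 [
    -- iteration 1/2 --
    BK 9: (-64,0) -> (-73,0) [heading=0, draw]
    BK 2: (-73,0) -> (-75,0) [heading=0, draw]
    -- iteration 2/2 --
    BK 9: (-75,0) -> (-84,0) [heading=0, draw]
    BK 2: (-84,0) -> (-86,0) [heading=0, draw]
  ]
]
LT 30: heading 0 -> 30
FD 8: (-86,0) -> (-79.072,4) [heading=30, draw]
Final: pos=(-79.072,4), heading=30, 18 segment(s) drawn
Segments drawn: 18

Answer: 18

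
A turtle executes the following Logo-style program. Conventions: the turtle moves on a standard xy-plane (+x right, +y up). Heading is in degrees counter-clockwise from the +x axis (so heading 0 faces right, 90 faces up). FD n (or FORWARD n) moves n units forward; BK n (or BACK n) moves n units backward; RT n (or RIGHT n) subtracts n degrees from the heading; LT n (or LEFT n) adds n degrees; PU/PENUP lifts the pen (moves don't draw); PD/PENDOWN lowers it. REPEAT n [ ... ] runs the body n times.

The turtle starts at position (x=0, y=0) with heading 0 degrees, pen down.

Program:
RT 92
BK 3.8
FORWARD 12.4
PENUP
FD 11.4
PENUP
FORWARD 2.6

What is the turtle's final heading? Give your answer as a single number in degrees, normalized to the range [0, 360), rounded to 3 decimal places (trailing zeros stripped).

Executing turtle program step by step:
Start: pos=(0,0), heading=0, pen down
RT 92: heading 0 -> 268
BK 3.8: (0,0) -> (0.133,3.798) [heading=268, draw]
FD 12.4: (0.133,3.798) -> (-0.3,-8.595) [heading=268, draw]
PU: pen up
FD 11.4: (-0.3,-8.595) -> (-0.698,-19.988) [heading=268, move]
PU: pen up
FD 2.6: (-0.698,-19.988) -> (-0.789,-22.586) [heading=268, move]
Final: pos=(-0.789,-22.586), heading=268, 2 segment(s) drawn

Answer: 268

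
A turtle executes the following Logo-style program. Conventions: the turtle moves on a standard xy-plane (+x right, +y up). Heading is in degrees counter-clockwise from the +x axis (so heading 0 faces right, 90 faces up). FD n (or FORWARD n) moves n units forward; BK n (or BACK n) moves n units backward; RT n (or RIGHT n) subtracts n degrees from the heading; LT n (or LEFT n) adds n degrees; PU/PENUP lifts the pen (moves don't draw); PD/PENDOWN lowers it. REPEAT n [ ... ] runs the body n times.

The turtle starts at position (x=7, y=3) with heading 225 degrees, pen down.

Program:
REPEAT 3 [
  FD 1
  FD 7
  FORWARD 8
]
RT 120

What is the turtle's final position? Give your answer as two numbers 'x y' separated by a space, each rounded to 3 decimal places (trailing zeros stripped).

Answer: -26.941 -30.941

Derivation:
Executing turtle program step by step:
Start: pos=(7,3), heading=225, pen down
REPEAT 3 [
  -- iteration 1/3 --
  FD 1: (7,3) -> (6.293,2.293) [heading=225, draw]
  FD 7: (6.293,2.293) -> (1.343,-2.657) [heading=225, draw]
  FD 8: (1.343,-2.657) -> (-4.314,-8.314) [heading=225, draw]
  -- iteration 2/3 --
  FD 1: (-4.314,-8.314) -> (-5.021,-9.021) [heading=225, draw]
  FD 7: (-5.021,-9.021) -> (-9.971,-13.971) [heading=225, draw]
  FD 8: (-9.971,-13.971) -> (-15.627,-19.627) [heading=225, draw]
  -- iteration 3/3 --
  FD 1: (-15.627,-19.627) -> (-16.335,-20.335) [heading=225, draw]
  FD 7: (-16.335,-20.335) -> (-21.284,-25.284) [heading=225, draw]
  FD 8: (-21.284,-25.284) -> (-26.941,-30.941) [heading=225, draw]
]
RT 120: heading 225 -> 105
Final: pos=(-26.941,-30.941), heading=105, 9 segment(s) drawn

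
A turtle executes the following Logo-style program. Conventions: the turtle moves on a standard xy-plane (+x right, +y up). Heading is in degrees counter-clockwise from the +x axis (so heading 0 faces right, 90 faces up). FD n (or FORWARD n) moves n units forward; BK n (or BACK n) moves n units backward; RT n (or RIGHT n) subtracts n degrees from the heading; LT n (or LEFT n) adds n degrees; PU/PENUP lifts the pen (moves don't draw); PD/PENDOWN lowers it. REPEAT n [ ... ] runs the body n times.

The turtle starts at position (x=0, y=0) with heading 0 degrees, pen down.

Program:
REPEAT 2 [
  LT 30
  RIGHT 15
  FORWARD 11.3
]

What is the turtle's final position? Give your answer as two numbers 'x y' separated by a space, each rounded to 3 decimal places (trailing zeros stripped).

Executing turtle program step by step:
Start: pos=(0,0), heading=0, pen down
REPEAT 2 [
  -- iteration 1/2 --
  LT 30: heading 0 -> 30
  RT 15: heading 30 -> 15
  FD 11.3: (0,0) -> (10.915,2.925) [heading=15, draw]
  -- iteration 2/2 --
  LT 30: heading 15 -> 45
  RT 15: heading 45 -> 30
  FD 11.3: (10.915,2.925) -> (20.701,8.575) [heading=30, draw]
]
Final: pos=(20.701,8.575), heading=30, 2 segment(s) drawn

Answer: 20.701 8.575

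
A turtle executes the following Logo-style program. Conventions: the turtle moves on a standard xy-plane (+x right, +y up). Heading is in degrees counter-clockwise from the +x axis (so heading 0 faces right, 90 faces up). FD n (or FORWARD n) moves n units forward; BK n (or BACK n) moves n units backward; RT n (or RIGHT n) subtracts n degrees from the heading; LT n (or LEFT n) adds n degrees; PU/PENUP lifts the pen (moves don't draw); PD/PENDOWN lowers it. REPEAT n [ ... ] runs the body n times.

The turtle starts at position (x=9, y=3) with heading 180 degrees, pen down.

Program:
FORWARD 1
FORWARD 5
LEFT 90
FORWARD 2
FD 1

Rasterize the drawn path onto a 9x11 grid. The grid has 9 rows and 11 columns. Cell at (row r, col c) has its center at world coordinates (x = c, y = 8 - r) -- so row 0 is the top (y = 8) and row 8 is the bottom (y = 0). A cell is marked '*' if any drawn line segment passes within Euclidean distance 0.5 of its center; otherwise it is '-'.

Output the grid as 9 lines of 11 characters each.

Segment 0: (9,3) -> (8,3)
Segment 1: (8,3) -> (3,3)
Segment 2: (3,3) -> (3,1)
Segment 3: (3,1) -> (3,0)

Answer: -----------
-----------
-----------
-----------
-----------
---*******-
---*-------
---*-------
---*-------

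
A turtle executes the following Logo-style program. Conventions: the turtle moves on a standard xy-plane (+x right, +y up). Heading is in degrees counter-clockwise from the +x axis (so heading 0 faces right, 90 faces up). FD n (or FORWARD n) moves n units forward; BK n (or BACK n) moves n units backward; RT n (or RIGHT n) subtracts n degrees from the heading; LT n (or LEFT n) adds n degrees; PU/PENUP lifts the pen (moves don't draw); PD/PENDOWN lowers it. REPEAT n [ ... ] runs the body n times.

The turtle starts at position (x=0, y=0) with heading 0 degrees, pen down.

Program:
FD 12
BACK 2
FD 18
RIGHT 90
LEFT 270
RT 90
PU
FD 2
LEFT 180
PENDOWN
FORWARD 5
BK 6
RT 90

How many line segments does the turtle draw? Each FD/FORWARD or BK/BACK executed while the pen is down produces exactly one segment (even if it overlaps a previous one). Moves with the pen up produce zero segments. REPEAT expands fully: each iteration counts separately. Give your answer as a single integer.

Answer: 5

Derivation:
Executing turtle program step by step:
Start: pos=(0,0), heading=0, pen down
FD 12: (0,0) -> (12,0) [heading=0, draw]
BK 2: (12,0) -> (10,0) [heading=0, draw]
FD 18: (10,0) -> (28,0) [heading=0, draw]
RT 90: heading 0 -> 270
LT 270: heading 270 -> 180
RT 90: heading 180 -> 90
PU: pen up
FD 2: (28,0) -> (28,2) [heading=90, move]
LT 180: heading 90 -> 270
PD: pen down
FD 5: (28,2) -> (28,-3) [heading=270, draw]
BK 6: (28,-3) -> (28,3) [heading=270, draw]
RT 90: heading 270 -> 180
Final: pos=(28,3), heading=180, 5 segment(s) drawn
Segments drawn: 5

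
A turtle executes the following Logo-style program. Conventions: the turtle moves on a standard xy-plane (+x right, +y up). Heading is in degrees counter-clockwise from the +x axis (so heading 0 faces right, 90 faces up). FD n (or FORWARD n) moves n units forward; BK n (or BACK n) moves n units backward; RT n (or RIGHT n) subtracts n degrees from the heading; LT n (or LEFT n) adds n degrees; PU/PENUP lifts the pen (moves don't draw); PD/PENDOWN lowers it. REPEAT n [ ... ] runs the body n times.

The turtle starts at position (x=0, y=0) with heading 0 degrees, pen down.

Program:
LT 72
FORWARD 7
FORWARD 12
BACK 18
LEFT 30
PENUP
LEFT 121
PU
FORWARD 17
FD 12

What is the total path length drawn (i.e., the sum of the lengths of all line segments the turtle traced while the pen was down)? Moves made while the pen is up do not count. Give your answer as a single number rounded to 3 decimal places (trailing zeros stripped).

Executing turtle program step by step:
Start: pos=(0,0), heading=0, pen down
LT 72: heading 0 -> 72
FD 7: (0,0) -> (2.163,6.657) [heading=72, draw]
FD 12: (2.163,6.657) -> (5.871,18.07) [heading=72, draw]
BK 18: (5.871,18.07) -> (0.309,0.951) [heading=72, draw]
LT 30: heading 72 -> 102
PU: pen up
LT 121: heading 102 -> 223
PU: pen up
FD 17: (0.309,0.951) -> (-12.124,-10.643) [heading=223, move]
FD 12: (-12.124,-10.643) -> (-20.9,-18.827) [heading=223, move]
Final: pos=(-20.9,-18.827), heading=223, 3 segment(s) drawn

Segment lengths:
  seg 1: (0,0) -> (2.163,6.657), length = 7
  seg 2: (2.163,6.657) -> (5.871,18.07), length = 12
  seg 3: (5.871,18.07) -> (0.309,0.951), length = 18
Total = 37

Answer: 37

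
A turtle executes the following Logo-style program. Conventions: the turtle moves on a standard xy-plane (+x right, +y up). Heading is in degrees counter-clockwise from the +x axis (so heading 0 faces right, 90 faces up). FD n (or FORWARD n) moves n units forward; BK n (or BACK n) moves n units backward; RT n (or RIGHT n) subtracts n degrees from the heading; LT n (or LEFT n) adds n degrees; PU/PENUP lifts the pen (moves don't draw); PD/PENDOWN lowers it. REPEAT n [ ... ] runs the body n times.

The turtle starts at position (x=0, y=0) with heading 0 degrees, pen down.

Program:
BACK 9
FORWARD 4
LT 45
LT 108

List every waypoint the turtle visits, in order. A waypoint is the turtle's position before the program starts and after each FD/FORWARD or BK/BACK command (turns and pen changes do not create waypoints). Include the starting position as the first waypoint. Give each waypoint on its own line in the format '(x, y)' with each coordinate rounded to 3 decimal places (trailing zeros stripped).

Executing turtle program step by step:
Start: pos=(0,0), heading=0, pen down
BK 9: (0,0) -> (-9,0) [heading=0, draw]
FD 4: (-9,0) -> (-5,0) [heading=0, draw]
LT 45: heading 0 -> 45
LT 108: heading 45 -> 153
Final: pos=(-5,0), heading=153, 2 segment(s) drawn
Waypoints (3 total):
(0, 0)
(-9, 0)
(-5, 0)

Answer: (0, 0)
(-9, 0)
(-5, 0)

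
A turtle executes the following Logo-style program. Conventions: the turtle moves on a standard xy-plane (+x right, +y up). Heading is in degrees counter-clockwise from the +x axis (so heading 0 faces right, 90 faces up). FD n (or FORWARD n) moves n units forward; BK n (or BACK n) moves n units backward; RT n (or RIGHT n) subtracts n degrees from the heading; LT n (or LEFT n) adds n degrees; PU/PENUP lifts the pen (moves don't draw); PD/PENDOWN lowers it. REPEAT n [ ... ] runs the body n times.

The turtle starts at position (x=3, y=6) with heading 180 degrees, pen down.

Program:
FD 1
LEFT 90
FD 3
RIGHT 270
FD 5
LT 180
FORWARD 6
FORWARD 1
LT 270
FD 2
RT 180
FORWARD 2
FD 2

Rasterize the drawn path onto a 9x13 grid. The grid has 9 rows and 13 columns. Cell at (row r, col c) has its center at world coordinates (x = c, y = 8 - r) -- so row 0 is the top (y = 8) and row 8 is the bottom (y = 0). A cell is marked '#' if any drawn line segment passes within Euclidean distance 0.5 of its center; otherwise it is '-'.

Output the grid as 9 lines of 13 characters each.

Segment 0: (3,6) -> (2,6)
Segment 1: (2,6) -> (2,3)
Segment 2: (2,3) -> (7,3)
Segment 3: (7,3) -> (1,3)
Segment 4: (1,3) -> (0,3)
Segment 5: (0,3) -> (0,5)
Segment 6: (0,5) -> (0,3)
Segment 7: (0,3) -> (-0,1)

Answer: -------------
-------------
--##---------
#-#----------
#-#----------
########-----
#------------
#------------
-------------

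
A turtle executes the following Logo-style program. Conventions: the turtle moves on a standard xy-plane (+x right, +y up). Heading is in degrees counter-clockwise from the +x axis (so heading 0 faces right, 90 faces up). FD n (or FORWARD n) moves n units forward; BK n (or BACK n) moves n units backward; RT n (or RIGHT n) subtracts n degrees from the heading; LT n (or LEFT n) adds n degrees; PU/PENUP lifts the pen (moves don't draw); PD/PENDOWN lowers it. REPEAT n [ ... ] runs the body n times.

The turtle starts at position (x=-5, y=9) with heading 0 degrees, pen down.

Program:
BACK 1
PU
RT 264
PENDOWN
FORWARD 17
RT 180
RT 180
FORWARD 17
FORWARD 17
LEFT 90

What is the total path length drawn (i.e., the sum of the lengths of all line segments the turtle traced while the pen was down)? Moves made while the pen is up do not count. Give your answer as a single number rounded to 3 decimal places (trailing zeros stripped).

Executing turtle program step by step:
Start: pos=(-5,9), heading=0, pen down
BK 1: (-5,9) -> (-6,9) [heading=0, draw]
PU: pen up
RT 264: heading 0 -> 96
PD: pen down
FD 17: (-6,9) -> (-7.777,25.907) [heading=96, draw]
RT 180: heading 96 -> 276
RT 180: heading 276 -> 96
FD 17: (-7.777,25.907) -> (-9.554,42.814) [heading=96, draw]
FD 17: (-9.554,42.814) -> (-11.331,59.721) [heading=96, draw]
LT 90: heading 96 -> 186
Final: pos=(-11.331,59.721), heading=186, 4 segment(s) drawn

Segment lengths:
  seg 1: (-5,9) -> (-6,9), length = 1
  seg 2: (-6,9) -> (-7.777,25.907), length = 17
  seg 3: (-7.777,25.907) -> (-9.554,42.814), length = 17
  seg 4: (-9.554,42.814) -> (-11.331,59.721), length = 17
Total = 52

Answer: 52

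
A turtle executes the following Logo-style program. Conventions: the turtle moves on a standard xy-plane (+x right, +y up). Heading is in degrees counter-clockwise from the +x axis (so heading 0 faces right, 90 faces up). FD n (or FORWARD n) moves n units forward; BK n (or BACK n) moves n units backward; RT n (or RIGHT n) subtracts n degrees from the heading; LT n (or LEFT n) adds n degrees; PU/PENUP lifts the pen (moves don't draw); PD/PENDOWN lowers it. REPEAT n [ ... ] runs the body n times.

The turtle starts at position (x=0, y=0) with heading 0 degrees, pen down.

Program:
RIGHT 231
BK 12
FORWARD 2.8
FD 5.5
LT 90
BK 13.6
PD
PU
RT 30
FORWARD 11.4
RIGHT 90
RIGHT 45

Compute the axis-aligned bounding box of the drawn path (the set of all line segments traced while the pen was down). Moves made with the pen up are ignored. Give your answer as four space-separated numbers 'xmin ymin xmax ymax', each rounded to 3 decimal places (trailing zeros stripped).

Executing turtle program step by step:
Start: pos=(0,0), heading=0, pen down
RT 231: heading 0 -> 129
BK 12: (0,0) -> (7.552,-9.326) [heading=129, draw]
FD 2.8: (7.552,-9.326) -> (5.79,-7.15) [heading=129, draw]
FD 5.5: (5.79,-7.15) -> (2.328,-2.875) [heading=129, draw]
LT 90: heading 129 -> 219
BK 13.6: (2.328,-2.875) -> (12.898,5.683) [heading=219, draw]
PD: pen down
PU: pen up
RT 30: heading 219 -> 189
FD 11.4: (12.898,5.683) -> (1.638,3.9) [heading=189, move]
RT 90: heading 189 -> 99
RT 45: heading 99 -> 54
Final: pos=(1.638,3.9), heading=54, 4 segment(s) drawn

Segment endpoints: x in {0, 2.328, 5.79, 7.552, 12.898}, y in {-9.326, -7.15, -2.875, 0, 5.683}
xmin=0, ymin=-9.326, xmax=12.898, ymax=5.683

Answer: 0 -9.326 12.898 5.683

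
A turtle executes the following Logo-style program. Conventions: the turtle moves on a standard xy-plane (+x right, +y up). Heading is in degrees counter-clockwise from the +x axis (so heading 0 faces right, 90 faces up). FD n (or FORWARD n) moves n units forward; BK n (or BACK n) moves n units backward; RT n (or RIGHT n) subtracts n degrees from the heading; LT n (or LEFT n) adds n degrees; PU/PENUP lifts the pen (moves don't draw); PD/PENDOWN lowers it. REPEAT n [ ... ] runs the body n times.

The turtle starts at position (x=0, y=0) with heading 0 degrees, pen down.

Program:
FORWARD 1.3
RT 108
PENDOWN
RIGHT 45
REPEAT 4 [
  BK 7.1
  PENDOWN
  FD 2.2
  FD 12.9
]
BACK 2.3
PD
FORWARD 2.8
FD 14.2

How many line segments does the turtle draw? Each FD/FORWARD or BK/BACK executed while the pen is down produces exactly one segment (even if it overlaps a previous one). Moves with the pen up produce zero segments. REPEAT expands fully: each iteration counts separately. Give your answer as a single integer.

Answer: 16

Derivation:
Executing turtle program step by step:
Start: pos=(0,0), heading=0, pen down
FD 1.3: (0,0) -> (1.3,0) [heading=0, draw]
RT 108: heading 0 -> 252
PD: pen down
RT 45: heading 252 -> 207
REPEAT 4 [
  -- iteration 1/4 --
  BK 7.1: (1.3,0) -> (7.626,3.223) [heading=207, draw]
  PD: pen down
  FD 2.2: (7.626,3.223) -> (5.666,2.225) [heading=207, draw]
  FD 12.9: (5.666,2.225) -> (-5.828,-3.632) [heading=207, draw]
  -- iteration 2/4 --
  BK 7.1: (-5.828,-3.632) -> (0.498,-0.409) [heading=207, draw]
  PD: pen down
  FD 2.2: (0.498,-0.409) -> (-1.462,-1.407) [heading=207, draw]
  FD 12.9: (-1.462,-1.407) -> (-12.956,-7.264) [heading=207, draw]
  -- iteration 3/4 --
  BK 7.1: (-12.956,-7.264) -> (-6.63,-4.041) [heading=207, draw]
  PD: pen down
  FD 2.2: (-6.63,-4.041) -> (-8.59,-5.039) [heading=207, draw]
  FD 12.9: (-8.59,-5.039) -> (-20.084,-10.896) [heading=207, draw]
  -- iteration 4/4 --
  BK 7.1: (-20.084,-10.896) -> (-13.758,-7.672) [heading=207, draw]
  PD: pen down
  FD 2.2: (-13.758,-7.672) -> (-15.718,-8.671) [heading=207, draw]
  FD 12.9: (-15.718,-8.671) -> (-27.212,-14.528) [heading=207, draw]
]
BK 2.3: (-27.212,-14.528) -> (-25.163,-13.484) [heading=207, draw]
PD: pen down
FD 2.8: (-25.163,-13.484) -> (-27.658,-14.755) [heading=207, draw]
FD 14.2: (-27.658,-14.755) -> (-40.31,-21.201) [heading=207, draw]
Final: pos=(-40.31,-21.201), heading=207, 16 segment(s) drawn
Segments drawn: 16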